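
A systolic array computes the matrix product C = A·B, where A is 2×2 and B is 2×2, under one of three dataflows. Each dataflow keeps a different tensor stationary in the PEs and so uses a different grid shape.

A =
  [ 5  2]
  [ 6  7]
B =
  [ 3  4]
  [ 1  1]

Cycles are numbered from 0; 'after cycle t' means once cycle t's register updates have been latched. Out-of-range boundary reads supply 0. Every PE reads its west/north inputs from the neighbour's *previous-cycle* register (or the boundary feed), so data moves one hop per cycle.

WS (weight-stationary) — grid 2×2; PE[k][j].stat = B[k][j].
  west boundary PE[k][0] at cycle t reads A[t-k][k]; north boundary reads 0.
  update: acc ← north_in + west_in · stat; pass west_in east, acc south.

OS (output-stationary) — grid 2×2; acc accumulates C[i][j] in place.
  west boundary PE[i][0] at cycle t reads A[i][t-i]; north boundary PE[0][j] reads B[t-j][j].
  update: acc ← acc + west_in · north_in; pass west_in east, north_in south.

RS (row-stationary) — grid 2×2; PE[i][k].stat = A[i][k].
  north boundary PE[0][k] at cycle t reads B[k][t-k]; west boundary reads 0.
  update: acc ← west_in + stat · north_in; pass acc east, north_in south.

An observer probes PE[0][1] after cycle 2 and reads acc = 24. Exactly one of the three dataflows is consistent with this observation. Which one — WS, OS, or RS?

— WS: 2×2; PE[0][1] trace:
  @0  [0,1]  acc 0  |  →0  ↓0
  @1  [0,1]  acc 20  |  →5  ↓20
  @2  [0,1]  acc 24  |  →6  ↓24
— OS: 2×2; PE[0][1] trace:
  @0  [0,1]  acc 0  |  →0  ↓0
  @1  [0,1]  acc 20  |  →5  ↓4
  @2  [0,1]  acc 22  |  →2  ↓1
— RS: 2×2; PE[0][1] trace:
  @0  [0,1]  acc 0  |  →0  ↓0
  @1  [0,1]  acc 17  |  →17  ↓1
  @2  [0,1]  acc 22  |  →22  ↓1

dataflow = WS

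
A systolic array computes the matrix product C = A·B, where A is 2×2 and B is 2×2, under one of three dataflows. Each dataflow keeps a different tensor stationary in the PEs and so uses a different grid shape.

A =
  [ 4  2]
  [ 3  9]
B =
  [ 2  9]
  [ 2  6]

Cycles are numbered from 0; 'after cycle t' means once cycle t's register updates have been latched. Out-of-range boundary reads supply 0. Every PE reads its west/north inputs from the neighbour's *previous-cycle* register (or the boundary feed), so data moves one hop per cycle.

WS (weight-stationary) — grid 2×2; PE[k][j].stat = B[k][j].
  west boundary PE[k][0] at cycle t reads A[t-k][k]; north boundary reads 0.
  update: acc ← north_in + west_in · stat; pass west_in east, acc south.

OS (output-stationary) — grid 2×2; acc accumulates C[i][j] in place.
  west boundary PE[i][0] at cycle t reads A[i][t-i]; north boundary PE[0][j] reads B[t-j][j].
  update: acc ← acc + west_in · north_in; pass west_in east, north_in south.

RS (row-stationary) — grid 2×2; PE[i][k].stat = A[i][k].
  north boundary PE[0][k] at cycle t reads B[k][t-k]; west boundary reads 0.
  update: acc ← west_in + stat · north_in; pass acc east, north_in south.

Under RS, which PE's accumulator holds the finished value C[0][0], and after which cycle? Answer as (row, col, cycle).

RS — PE[0][1] is where C[0][0] collects:
  step 0 · PE0,1: acc=0; fwd→0 fwd↓0
  step 1 · PE0,1: acc=12; fwd→12 fwd↓2

(row, col, cycle) = (0, 1, 1)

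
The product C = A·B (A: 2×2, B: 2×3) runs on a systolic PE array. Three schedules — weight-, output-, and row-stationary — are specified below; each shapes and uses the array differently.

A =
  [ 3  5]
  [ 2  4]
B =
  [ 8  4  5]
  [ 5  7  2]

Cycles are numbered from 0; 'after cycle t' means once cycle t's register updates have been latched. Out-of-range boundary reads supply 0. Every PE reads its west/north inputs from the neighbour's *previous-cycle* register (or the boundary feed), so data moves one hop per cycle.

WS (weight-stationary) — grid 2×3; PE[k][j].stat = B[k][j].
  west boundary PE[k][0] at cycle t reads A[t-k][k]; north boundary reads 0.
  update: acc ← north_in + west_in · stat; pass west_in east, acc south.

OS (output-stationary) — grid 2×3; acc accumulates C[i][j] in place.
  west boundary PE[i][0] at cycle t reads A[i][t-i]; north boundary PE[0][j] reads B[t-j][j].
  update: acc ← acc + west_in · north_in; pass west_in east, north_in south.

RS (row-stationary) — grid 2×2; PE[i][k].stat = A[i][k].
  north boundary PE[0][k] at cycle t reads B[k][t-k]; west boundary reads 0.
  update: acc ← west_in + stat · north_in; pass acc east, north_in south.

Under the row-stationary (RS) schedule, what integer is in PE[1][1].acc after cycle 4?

Tracing RS — 2×2 array, target PE[1][1]:
  [0] (0,1) acc=0 (h:0 v:0)
  [0] (1,0) acc=0 (h:0 v:0)
  [0] (1,1) acc=0 (h:0 v:0)
  [1] (0,1) acc=49 (h:49 v:5)
  [1] (1,0) acc=16 (h:16 v:8)
  [1] (1,1) acc=0 (h:0 v:0)
  [2] (0,1) acc=47 (h:47 v:7)
  [2] (1,0) acc=8 (h:8 v:4)
  [2] (1,1) acc=36 (h:36 v:5)
  [3] (0,1) acc=25 (h:25 v:2)
  [3] (1,0) acc=10 (h:10 v:5)
  [3] (1,1) acc=36 (h:36 v:7)
  [4] (0,1) acc=0 (h:0 v:0)
  [4] (1,0) acc=0 (h:0 v:0)
  [4] (1,1) acc=18 (h:18 v:2)

PE[1][1].acc = 18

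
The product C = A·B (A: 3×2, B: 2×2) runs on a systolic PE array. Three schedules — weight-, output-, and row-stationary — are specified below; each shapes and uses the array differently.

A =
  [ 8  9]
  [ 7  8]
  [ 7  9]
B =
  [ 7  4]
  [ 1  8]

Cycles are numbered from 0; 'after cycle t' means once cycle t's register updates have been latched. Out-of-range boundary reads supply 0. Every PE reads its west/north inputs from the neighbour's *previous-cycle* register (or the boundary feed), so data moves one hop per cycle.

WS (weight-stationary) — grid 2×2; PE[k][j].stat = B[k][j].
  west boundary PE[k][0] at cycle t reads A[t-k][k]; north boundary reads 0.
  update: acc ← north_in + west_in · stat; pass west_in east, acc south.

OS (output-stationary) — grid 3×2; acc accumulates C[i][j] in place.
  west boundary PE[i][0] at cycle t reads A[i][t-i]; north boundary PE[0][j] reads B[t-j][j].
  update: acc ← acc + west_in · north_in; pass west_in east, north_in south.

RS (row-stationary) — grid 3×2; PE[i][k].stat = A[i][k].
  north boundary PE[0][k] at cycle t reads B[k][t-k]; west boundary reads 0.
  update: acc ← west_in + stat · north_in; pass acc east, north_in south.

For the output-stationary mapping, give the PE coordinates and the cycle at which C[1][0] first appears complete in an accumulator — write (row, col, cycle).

Under OS, C[1][0] lands at PE[1][0]:
  [0] (1,0) acc=0 (h:0 v:0)
  [1] (1,0) acc=49 (h:7 v:7)
  [2] (1,0) acc=57 (h:8 v:1)

(row, col, cycle) = (1, 0, 2)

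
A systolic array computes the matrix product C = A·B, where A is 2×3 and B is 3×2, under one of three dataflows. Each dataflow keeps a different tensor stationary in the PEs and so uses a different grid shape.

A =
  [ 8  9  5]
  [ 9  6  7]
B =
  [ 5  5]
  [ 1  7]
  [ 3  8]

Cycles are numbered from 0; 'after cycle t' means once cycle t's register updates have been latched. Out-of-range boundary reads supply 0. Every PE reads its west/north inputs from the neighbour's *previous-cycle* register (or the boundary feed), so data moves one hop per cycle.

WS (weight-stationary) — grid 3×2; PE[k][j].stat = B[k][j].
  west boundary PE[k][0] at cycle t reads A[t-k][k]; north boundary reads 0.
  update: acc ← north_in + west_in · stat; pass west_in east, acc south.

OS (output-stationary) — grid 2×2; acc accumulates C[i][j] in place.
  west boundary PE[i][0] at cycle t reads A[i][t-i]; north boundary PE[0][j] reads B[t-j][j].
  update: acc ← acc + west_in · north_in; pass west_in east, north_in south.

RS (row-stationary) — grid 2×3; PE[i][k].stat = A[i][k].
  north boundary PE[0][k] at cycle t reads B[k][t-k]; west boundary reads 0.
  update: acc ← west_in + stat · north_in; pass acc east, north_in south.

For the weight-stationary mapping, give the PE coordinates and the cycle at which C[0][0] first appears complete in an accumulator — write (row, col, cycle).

Under WS, C[0][0] lands at PE[2][0]:
  step 0 · PE2,0: acc=0; fwd→0 fwd↓0
  step 1 · PE2,0: acc=0; fwd→0 fwd↓0
  step 2 · PE2,0: acc=64; fwd→5 fwd↓64

(row, col, cycle) = (2, 0, 2)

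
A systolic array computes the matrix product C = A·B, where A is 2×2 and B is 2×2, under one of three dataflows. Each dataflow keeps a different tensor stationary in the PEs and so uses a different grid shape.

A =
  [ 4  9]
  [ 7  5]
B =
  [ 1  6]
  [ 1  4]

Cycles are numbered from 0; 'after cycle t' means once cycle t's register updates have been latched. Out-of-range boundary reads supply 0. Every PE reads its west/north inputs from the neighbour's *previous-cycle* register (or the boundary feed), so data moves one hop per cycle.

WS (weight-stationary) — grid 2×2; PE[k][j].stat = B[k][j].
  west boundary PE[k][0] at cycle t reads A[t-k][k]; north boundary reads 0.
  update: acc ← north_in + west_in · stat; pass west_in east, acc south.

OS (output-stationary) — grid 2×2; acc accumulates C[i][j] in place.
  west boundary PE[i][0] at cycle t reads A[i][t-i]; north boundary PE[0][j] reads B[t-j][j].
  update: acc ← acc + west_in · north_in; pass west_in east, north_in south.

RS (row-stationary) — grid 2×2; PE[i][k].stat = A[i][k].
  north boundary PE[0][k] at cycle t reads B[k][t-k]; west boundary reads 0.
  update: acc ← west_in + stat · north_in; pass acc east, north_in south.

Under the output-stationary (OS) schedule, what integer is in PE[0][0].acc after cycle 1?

PE[0][0].acc = 13

OS (2×2). Following PE[0][0] plus its west/north inputs:
  [0] (0,0) acc=4 (h:4 v:1)
  [1] (0,0) acc=13 (h:9 v:1)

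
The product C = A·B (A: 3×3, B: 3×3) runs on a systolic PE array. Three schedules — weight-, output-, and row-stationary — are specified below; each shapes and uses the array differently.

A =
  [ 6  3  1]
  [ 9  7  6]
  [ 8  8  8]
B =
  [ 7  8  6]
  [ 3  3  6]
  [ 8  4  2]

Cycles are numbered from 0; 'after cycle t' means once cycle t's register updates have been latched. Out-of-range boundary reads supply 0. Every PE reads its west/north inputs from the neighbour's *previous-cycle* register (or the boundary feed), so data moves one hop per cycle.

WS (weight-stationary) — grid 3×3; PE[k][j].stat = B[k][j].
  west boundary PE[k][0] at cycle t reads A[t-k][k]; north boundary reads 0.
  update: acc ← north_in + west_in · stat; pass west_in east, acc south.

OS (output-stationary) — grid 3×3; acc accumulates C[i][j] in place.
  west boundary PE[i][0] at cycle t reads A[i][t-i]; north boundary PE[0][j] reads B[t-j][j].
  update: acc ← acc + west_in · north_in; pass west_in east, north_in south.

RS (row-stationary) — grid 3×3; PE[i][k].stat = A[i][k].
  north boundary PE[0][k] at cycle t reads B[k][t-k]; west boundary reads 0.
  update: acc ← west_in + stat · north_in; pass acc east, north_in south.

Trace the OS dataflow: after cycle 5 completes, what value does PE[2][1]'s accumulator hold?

PE[2][1].acc = 120

OS on a 3×3 grid — tracing PE[2][1] and its feeders:
  c0 r1c1: 0 / 0 / 0
  c0 r2c0: 0 / 0 / 0
  c0 r2c1: 0 / 0 / 0
  c1 r1c1: 0 / 0 / 0
  c1 r2c0: 0 / 0 / 0
  c1 r2c1: 0 / 0 / 0
  c2 r1c1: 72 / 9 / 8
  c2 r2c0: 56 / 8 / 7
  c2 r2c1: 0 / 0 / 0
  c3 r1c1: 93 / 7 / 3
  c3 r2c0: 80 / 8 / 3
  c3 r2c1: 64 / 8 / 8
  c4 r1c1: 117 / 6 / 4
  c4 r2c0: 144 / 8 / 8
  c4 r2c1: 88 / 8 / 3
  c5 r1c1: 117 / 0 / 0
  c5 r2c0: 144 / 0 / 0
  c5 r2c1: 120 / 8 / 4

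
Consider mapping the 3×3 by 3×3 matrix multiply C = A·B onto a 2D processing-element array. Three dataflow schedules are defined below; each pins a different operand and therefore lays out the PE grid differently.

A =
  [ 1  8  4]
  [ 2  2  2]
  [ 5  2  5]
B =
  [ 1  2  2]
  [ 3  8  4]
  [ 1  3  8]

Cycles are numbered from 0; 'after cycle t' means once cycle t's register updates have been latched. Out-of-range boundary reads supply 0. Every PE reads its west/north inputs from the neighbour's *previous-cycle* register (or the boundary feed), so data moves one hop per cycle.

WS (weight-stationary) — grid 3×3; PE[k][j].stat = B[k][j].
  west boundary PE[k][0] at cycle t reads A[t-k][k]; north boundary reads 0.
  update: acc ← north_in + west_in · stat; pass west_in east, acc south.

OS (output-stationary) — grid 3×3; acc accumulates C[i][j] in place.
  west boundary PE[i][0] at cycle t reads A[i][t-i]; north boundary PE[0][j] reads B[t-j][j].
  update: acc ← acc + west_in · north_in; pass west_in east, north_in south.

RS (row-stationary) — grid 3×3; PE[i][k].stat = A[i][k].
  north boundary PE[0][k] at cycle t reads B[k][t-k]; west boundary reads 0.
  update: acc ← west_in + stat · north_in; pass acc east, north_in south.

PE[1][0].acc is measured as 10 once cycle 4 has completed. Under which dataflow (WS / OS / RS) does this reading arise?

WS (3×3 grid), PE[1][0]:
  0: (1,0).acc=0  regs=<0,0>
  1: (1,0).acc=25  regs=<8,25>
  2: (1,0).acc=8  regs=<2,8>
  3: (1,0).acc=11  regs=<2,11>
  4: (1,0).acc=0  regs=<0,0>
OS (3×3 grid), PE[1][0]:
  0: (1,0).acc=0  regs=<0,0>
  1: (1,0).acc=2  regs=<2,1>
  2: (1,0).acc=8  regs=<2,3>
  3: (1,0).acc=10  regs=<2,1>
  4: (1,0).acc=10  regs=<0,0>
RS (3×3 grid), PE[1][0]:
  0: (1,0).acc=0  regs=<0,0>
  1: (1,0).acc=2  regs=<2,1>
  2: (1,0).acc=4  regs=<4,2>
  3: (1,0).acc=4  regs=<4,2>
  4: (1,0).acc=0  regs=<0,0>

dataflow = OS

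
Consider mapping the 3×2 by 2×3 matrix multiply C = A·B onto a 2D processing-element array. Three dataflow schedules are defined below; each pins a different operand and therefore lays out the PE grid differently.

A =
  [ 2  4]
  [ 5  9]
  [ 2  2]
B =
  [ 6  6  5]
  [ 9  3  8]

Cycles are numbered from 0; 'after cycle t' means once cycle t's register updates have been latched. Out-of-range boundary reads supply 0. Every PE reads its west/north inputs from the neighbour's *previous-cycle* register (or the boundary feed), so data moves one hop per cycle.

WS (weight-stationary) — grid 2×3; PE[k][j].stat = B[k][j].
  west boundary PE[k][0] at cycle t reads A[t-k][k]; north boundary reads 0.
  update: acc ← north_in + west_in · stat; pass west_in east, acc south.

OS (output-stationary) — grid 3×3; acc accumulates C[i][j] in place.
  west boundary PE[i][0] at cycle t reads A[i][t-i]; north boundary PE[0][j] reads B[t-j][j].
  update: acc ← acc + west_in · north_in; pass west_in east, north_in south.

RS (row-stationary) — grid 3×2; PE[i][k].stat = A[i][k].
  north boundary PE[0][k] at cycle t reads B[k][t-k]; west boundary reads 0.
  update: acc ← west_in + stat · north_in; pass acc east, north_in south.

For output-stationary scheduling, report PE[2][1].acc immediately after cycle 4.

OS (3×3). Following PE[2][1] plus its west/north inputs:
  [0] (1,1) acc=0 (h:0 v:0)
  [0] (2,0) acc=0 (h:0 v:0)
  [0] (2,1) acc=0 (h:0 v:0)
  [1] (1,1) acc=0 (h:0 v:0)
  [1] (2,0) acc=0 (h:0 v:0)
  [1] (2,1) acc=0 (h:0 v:0)
  [2] (1,1) acc=30 (h:5 v:6)
  [2] (2,0) acc=12 (h:2 v:6)
  [2] (2,1) acc=0 (h:0 v:0)
  [3] (1,1) acc=57 (h:9 v:3)
  [3] (2,0) acc=30 (h:2 v:9)
  [3] (2,1) acc=12 (h:2 v:6)
  [4] (1,1) acc=57 (h:0 v:0)
  [4] (2,0) acc=30 (h:0 v:0)
  [4] (2,1) acc=18 (h:2 v:3)

PE[2][1].acc = 18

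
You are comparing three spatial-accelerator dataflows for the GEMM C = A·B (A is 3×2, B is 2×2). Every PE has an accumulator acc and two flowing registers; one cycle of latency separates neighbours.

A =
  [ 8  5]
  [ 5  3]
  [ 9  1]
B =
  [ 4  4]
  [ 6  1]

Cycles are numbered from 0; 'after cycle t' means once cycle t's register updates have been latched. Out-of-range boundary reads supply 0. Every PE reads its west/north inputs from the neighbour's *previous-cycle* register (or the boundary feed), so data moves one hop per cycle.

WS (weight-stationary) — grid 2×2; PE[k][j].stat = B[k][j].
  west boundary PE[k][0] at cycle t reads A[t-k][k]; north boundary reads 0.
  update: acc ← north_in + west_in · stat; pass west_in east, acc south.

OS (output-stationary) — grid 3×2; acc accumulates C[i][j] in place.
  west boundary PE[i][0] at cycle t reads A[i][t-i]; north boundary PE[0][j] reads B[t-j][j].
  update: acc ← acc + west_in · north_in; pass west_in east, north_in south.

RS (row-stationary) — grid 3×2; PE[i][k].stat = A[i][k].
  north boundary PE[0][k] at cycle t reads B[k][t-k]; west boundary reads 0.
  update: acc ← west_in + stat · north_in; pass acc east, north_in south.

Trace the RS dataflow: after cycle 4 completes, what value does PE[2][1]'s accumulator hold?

RS 3×2: PE[2][1] cycle-by-cycle (with neighbour feeds):
  after 0 — PE[1][1] acc=0, pass-E 0, pass-S 0
  after 0 — PE[2][0] acc=0, pass-E 0, pass-S 0
  after 0 — PE[2][1] acc=0, pass-E 0, pass-S 0
  after 1 — PE[1][1] acc=0, pass-E 0, pass-S 0
  after 1 — PE[2][0] acc=0, pass-E 0, pass-S 0
  after 1 — PE[2][1] acc=0, pass-E 0, pass-S 0
  after 2 — PE[1][1] acc=38, pass-E 38, pass-S 6
  after 2 — PE[2][0] acc=36, pass-E 36, pass-S 4
  after 2 — PE[2][1] acc=0, pass-E 0, pass-S 0
  after 3 — PE[1][1] acc=23, pass-E 23, pass-S 1
  after 3 — PE[2][0] acc=36, pass-E 36, pass-S 4
  after 3 — PE[2][1] acc=42, pass-E 42, pass-S 6
  after 4 — PE[1][1] acc=0, pass-E 0, pass-S 0
  after 4 — PE[2][0] acc=0, pass-E 0, pass-S 0
  after 4 — PE[2][1] acc=37, pass-E 37, pass-S 1

PE[2][1].acc = 37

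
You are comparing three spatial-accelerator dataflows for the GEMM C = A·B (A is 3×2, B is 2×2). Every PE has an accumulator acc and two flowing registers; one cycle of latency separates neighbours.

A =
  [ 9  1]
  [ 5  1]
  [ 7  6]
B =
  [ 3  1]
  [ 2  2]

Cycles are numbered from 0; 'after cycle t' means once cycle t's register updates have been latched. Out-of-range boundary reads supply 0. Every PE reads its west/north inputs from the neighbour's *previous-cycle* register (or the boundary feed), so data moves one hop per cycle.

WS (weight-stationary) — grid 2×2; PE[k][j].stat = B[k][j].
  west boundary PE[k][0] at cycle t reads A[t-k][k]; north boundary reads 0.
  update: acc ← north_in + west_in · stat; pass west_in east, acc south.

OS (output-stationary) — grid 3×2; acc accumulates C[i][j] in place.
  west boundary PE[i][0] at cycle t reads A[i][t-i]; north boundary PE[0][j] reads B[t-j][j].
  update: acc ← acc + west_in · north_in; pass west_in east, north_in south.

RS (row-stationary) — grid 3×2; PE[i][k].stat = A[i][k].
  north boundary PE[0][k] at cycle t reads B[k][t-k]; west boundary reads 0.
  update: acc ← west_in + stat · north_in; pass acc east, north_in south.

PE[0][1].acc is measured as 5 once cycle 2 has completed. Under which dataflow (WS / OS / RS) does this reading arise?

WS [2×2] PE[0][1] across cycles:
  cycle 0: PE[0][1] → acc 0, east 0, south 0
  cycle 1: PE[0][1] → acc 9, east 9, south 9
  cycle 2: PE[0][1] → acc 5, east 5, south 5
OS [3×2] PE[0][1] across cycles:
  cycle 0: PE[0][1] → acc 0, east 0, south 0
  cycle 1: PE[0][1] → acc 9, east 9, south 1
  cycle 2: PE[0][1] → acc 11, east 1, south 2
RS [3×2] PE[0][1] across cycles:
  cycle 0: PE[0][1] → acc 0, east 0, south 0
  cycle 1: PE[0][1] → acc 29, east 29, south 2
  cycle 2: PE[0][1] → acc 11, east 11, south 2

dataflow = WS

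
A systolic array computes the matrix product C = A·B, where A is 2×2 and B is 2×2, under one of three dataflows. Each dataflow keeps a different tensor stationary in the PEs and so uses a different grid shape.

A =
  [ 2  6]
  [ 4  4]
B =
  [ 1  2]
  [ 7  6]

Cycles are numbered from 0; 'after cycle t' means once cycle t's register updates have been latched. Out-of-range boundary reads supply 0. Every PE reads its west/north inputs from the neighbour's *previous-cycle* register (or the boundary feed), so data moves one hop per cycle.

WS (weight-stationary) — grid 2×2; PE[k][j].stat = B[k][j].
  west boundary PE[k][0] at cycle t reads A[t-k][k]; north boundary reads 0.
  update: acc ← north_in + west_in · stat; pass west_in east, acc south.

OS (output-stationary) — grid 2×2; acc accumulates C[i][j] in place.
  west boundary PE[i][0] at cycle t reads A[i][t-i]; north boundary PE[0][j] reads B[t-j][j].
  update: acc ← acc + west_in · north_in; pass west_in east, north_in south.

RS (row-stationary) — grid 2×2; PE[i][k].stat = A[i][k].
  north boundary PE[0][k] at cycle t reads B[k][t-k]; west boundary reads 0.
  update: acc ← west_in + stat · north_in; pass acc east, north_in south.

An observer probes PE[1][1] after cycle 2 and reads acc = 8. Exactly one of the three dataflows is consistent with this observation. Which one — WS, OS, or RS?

— WS: 2×2; PE[1][1] trace:
  step 0 · PE1,1: acc=0; fwd→0 fwd↓0
  step 1 · PE1,1: acc=0; fwd→0 fwd↓0
  step 2 · PE1,1: acc=40; fwd→6 fwd↓40
— OS: 2×2; PE[1][1] trace:
  step 0 · PE1,1: acc=0; fwd→0 fwd↓0
  step 1 · PE1,1: acc=0; fwd→0 fwd↓0
  step 2 · PE1,1: acc=8; fwd→4 fwd↓2
— RS: 2×2; PE[1][1] trace:
  step 0 · PE1,1: acc=0; fwd→0 fwd↓0
  step 1 · PE1,1: acc=0; fwd→0 fwd↓0
  step 2 · PE1,1: acc=32; fwd→32 fwd↓7

dataflow = OS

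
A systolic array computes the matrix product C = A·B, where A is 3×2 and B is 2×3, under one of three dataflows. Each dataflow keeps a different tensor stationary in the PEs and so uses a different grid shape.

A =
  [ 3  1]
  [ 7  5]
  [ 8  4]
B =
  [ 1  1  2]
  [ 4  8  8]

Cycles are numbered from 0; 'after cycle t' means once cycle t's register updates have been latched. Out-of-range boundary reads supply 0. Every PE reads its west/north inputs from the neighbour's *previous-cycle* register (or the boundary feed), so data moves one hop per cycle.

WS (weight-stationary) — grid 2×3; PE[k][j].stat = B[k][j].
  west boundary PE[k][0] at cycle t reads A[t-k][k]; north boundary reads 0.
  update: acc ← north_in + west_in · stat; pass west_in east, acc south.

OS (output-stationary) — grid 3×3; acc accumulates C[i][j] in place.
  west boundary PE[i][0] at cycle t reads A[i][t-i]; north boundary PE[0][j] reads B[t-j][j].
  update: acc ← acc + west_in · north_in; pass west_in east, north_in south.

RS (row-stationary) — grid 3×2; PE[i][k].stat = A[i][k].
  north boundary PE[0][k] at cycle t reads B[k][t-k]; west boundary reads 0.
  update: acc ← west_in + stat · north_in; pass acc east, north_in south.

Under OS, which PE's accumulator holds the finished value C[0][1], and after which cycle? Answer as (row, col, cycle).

(row, col, cycle) = (0, 1, 2)

OS: C[0][1] accumulates in PE[0][1]:
  step 0 · PE0,1: acc=0; fwd→0 fwd↓0
  step 1 · PE0,1: acc=3; fwd→3 fwd↓1
  step 2 · PE0,1: acc=11; fwd→1 fwd↓8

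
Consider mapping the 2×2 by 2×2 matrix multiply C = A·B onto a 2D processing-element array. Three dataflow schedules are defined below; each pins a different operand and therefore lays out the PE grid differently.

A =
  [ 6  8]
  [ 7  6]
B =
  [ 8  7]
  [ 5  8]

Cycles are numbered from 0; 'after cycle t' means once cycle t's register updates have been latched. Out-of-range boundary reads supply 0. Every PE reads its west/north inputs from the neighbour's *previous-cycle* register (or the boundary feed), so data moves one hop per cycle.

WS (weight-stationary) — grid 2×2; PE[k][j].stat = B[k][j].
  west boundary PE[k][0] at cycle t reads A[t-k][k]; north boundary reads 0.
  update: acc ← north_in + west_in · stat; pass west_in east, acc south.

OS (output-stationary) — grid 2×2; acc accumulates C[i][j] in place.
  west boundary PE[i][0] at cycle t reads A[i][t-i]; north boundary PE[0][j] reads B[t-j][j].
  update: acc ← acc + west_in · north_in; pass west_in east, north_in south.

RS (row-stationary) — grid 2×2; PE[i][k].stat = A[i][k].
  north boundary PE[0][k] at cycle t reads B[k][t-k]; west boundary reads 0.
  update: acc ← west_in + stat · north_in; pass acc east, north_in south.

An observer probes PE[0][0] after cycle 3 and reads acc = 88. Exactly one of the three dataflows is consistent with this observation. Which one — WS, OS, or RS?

WS (2×2 grid), PE[0][0]:
  step 0 · PE0,0: acc=48; fwd→6 fwd↓48
  step 1 · PE0,0: acc=56; fwd→7 fwd↓56
  step 2 · PE0,0: acc=0; fwd→0 fwd↓0
  step 3 · PE0,0: acc=0; fwd→0 fwd↓0
OS (2×2 grid), PE[0][0]:
  step 0 · PE0,0: acc=48; fwd→6 fwd↓8
  step 1 · PE0,0: acc=88; fwd→8 fwd↓5
  step 2 · PE0,0: acc=88; fwd→0 fwd↓0
  step 3 · PE0,0: acc=88; fwd→0 fwd↓0
RS (2×2 grid), PE[0][0]:
  step 0 · PE0,0: acc=48; fwd→48 fwd↓8
  step 1 · PE0,0: acc=42; fwd→42 fwd↓7
  step 2 · PE0,0: acc=0; fwd→0 fwd↓0
  step 3 · PE0,0: acc=0; fwd→0 fwd↓0

dataflow = OS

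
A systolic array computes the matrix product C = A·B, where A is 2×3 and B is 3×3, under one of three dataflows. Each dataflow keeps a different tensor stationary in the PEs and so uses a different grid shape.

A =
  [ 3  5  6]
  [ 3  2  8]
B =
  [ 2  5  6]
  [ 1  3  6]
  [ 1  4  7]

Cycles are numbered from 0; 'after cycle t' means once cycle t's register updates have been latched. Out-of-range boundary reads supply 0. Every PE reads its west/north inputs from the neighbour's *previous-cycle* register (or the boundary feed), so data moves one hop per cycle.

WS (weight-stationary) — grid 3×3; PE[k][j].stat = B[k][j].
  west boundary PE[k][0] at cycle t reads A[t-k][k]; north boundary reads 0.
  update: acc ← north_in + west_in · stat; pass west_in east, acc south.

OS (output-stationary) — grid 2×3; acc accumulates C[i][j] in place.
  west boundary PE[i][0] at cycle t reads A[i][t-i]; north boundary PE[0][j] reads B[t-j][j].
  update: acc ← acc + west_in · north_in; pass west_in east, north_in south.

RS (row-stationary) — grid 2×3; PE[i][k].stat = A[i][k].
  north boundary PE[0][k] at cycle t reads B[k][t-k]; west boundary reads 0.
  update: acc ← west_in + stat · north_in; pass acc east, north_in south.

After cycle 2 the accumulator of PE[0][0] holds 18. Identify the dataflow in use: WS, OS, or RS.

WS (3×3 grid), PE[0][0]:
  after 0 — PE[0][0] acc=6, pass-E 3, pass-S 6
  after 1 — PE[0][0] acc=6, pass-E 3, pass-S 6
  after 2 — PE[0][0] acc=0, pass-E 0, pass-S 0
OS (2×3 grid), PE[0][0]:
  after 0 — PE[0][0] acc=6, pass-E 3, pass-S 2
  after 1 — PE[0][0] acc=11, pass-E 5, pass-S 1
  after 2 — PE[0][0] acc=17, pass-E 6, pass-S 1
RS (2×3 grid), PE[0][0]:
  after 0 — PE[0][0] acc=6, pass-E 6, pass-S 2
  after 1 — PE[0][0] acc=15, pass-E 15, pass-S 5
  after 2 — PE[0][0] acc=18, pass-E 18, pass-S 6

dataflow = RS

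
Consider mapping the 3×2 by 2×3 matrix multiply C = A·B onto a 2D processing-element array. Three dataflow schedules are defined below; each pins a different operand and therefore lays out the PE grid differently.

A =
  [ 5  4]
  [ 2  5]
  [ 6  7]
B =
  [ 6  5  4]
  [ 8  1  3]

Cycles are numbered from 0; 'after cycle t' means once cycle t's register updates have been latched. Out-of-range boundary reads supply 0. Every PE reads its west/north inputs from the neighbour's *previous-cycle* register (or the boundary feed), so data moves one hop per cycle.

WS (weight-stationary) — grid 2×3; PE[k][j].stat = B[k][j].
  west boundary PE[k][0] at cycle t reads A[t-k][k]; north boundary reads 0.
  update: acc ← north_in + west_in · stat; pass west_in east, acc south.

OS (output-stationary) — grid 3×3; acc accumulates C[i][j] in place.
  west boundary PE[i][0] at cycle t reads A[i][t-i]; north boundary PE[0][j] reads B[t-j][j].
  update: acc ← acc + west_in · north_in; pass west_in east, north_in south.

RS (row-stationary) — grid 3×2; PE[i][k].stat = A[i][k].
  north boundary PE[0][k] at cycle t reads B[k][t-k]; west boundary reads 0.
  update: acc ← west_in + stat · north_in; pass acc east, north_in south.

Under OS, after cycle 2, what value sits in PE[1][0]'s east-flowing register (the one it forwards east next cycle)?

Tracing OS — 3×3 array, target PE[1][0]:
  c0 r0c0: 30 / 5 / 6
  c0 r1c0: 0 / 0 / 0
  c1 r0c0: 62 / 4 / 8
  c1 r1c0: 12 / 2 / 6
  c2 r0c0: 62 / 0 / 0
  c2 r1c0: 52 / 5 / 8

register = 5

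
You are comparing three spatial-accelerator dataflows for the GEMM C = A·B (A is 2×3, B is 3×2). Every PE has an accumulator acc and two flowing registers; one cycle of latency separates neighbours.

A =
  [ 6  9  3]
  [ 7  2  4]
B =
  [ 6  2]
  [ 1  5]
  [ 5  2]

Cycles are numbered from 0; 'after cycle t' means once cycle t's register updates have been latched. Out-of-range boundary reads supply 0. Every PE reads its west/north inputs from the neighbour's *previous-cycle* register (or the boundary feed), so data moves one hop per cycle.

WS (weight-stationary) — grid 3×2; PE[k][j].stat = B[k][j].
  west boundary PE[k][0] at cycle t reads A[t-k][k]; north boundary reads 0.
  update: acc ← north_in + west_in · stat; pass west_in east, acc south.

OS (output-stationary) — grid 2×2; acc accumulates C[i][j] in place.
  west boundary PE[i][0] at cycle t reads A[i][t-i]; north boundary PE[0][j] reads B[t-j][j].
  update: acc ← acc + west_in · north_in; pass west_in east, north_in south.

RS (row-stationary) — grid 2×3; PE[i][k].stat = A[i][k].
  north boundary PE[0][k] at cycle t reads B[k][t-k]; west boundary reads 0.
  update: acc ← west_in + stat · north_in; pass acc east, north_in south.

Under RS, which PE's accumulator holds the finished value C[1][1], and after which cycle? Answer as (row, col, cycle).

RS: C[1][1] accumulates in PE[1][2]:
  after 0 — PE[1][2] acc=0, pass-E 0, pass-S 0
  after 1 — PE[1][2] acc=0, pass-E 0, pass-S 0
  after 2 — PE[1][2] acc=0, pass-E 0, pass-S 0
  after 3 — PE[1][2] acc=64, pass-E 64, pass-S 5
  after 4 — PE[1][2] acc=32, pass-E 32, pass-S 2

(row, col, cycle) = (1, 2, 4)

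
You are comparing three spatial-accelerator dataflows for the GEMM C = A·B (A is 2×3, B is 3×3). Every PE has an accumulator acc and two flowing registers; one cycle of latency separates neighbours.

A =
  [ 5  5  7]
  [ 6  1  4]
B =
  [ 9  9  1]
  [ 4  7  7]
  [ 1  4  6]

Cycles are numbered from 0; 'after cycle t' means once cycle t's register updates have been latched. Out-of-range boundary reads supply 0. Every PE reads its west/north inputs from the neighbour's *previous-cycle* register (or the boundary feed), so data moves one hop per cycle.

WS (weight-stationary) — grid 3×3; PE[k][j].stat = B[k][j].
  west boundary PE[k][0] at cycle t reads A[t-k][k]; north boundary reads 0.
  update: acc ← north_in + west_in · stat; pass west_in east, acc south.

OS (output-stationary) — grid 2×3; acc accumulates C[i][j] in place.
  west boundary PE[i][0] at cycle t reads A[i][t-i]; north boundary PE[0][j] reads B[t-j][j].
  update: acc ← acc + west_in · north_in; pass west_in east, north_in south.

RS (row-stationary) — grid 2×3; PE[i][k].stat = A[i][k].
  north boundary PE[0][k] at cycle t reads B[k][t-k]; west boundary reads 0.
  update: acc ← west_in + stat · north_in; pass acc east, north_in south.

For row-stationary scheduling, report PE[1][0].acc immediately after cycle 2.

RS (2×3). Following PE[1][0] plus its west/north inputs:
  [0] (0,0) acc=45 (h:45 v:9)
  [0] (1,0) acc=0 (h:0 v:0)
  [1] (0,0) acc=45 (h:45 v:9)
  [1] (1,0) acc=54 (h:54 v:9)
  [2] (0,0) acc=5 (h:5 v:1)
  [2] (1,0) acc=54 (h:54 v:9)

PE[1][0].acc = 54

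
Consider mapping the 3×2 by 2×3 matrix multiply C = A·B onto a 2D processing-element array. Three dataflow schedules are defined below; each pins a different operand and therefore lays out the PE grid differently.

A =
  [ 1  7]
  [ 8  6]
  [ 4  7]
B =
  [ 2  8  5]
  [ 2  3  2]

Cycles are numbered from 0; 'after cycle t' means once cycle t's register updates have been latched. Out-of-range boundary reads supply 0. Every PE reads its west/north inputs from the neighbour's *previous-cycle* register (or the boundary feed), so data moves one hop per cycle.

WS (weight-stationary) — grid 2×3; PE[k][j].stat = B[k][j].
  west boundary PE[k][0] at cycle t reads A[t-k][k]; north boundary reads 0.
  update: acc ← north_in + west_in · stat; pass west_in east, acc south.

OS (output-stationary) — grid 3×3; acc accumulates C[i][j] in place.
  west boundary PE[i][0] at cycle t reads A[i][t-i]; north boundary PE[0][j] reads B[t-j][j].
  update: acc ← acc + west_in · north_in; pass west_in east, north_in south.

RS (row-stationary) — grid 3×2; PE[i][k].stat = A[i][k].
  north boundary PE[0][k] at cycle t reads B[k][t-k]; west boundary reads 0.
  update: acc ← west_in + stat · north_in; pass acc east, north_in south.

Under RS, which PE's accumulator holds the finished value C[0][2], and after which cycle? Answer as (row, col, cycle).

(row, col, cycle) = (0, 1, 3)

RS: C[0][2] accumulates in PE[0][1]:
  [0] (0,1) acc=0 (h:0 v:0)
  [1] (0,1) acc=16 (h:16 v:2)
  [2] (0,1) acc=29 (h:29 v:3)
  [3] (0,1) acc=19 (h:19 v:2)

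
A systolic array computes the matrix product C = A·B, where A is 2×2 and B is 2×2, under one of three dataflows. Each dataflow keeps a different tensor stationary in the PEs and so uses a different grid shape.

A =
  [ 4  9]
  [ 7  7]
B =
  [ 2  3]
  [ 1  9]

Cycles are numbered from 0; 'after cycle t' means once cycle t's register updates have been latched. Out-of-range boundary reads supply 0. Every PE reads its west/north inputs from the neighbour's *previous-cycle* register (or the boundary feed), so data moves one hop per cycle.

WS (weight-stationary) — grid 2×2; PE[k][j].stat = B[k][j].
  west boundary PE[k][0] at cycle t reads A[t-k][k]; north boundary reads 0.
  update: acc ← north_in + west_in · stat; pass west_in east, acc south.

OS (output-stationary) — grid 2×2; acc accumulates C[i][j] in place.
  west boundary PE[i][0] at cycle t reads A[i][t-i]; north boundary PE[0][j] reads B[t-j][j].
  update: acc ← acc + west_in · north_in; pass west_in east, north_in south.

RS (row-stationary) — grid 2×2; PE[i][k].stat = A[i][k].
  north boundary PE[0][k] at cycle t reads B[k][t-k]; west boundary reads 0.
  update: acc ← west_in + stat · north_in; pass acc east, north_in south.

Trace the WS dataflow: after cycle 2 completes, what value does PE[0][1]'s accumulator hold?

WS on a 2×2 grid — tracing PE[0][1] and its feeders:
  step 0 · PE0,0: acc=8; fwd→4 fwd↓8
  step 0 · PE0,1: acc=0; fwd→0 fwd↓0
  step 1 · PE0,0: acc=14; fwd→7 fwd↓14
  step 1 · PE0,1: acc=12; fwd→4 fwd↓12
  step 2 · PE0,0: acc=0; fwd→0 fwd↓0
  step 2 · PE0,1: acc=21; fwd→7 fwd↓21

PE[0][1].acc = 21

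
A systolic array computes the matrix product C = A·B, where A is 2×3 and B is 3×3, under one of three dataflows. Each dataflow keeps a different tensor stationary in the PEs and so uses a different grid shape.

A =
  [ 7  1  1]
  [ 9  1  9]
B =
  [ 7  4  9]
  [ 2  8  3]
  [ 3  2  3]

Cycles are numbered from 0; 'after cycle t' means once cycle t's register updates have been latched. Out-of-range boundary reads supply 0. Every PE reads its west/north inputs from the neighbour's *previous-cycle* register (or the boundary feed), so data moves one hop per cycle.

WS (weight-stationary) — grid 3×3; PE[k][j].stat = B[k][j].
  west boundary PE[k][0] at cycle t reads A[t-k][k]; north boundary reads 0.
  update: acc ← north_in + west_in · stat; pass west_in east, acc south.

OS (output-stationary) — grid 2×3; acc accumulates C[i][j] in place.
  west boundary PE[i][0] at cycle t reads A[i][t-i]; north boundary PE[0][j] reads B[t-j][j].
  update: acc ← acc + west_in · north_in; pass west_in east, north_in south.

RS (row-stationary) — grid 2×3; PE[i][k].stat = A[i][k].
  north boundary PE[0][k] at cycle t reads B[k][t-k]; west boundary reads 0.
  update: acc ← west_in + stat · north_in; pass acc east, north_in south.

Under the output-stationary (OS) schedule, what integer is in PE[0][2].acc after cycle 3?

OS on a 2×3 grid — tracing PE[0][2] and its feeders:
  c0 r0c1: 0 / 0 / 0
  c0 r0c2: 0 / 0 / 0
  c1 r0c1: 28 / 7 / 4
  c1 r0c2: 0 / 0 / 0
  c2 r0c1: 36 / 1 / 8
  c2 r0c2: 63 / 7 / 9
  c3 r0c1: 38 / 1 / 2
  c3 r0c2: 66 / 1 / 3

PE[0][2].acc = 66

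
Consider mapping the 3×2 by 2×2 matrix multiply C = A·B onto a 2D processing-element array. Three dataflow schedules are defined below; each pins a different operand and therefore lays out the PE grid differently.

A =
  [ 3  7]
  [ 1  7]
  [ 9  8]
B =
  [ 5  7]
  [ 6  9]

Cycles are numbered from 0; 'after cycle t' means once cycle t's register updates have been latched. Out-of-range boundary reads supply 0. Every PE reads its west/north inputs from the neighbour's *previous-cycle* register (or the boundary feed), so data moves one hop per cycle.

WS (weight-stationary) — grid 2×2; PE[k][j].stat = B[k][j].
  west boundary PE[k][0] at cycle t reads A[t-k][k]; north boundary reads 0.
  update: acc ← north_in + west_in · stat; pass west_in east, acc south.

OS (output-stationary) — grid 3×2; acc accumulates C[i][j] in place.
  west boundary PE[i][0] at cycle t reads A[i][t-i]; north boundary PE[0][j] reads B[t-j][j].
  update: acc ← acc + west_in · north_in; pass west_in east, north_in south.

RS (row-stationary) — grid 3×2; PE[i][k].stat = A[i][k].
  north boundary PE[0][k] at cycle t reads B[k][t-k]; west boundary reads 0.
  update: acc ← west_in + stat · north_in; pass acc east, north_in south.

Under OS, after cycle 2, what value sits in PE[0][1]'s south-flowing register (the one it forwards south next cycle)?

OS on a 3×2 grid — tracing PE[0][1] and its feeders:
  0: (0,0).acc=15  regs=<3,5>
  0: (0,1).acc=0  regs=<0,0>
  1: (0,0).acc=57  regs=<7,6>
  1: (0,1).acc=21  regs=<3,7>
  2: (0,0).acc=57  regs=<0,0>
  2: (0,1).acc=84  regs=<7,9>

register = 9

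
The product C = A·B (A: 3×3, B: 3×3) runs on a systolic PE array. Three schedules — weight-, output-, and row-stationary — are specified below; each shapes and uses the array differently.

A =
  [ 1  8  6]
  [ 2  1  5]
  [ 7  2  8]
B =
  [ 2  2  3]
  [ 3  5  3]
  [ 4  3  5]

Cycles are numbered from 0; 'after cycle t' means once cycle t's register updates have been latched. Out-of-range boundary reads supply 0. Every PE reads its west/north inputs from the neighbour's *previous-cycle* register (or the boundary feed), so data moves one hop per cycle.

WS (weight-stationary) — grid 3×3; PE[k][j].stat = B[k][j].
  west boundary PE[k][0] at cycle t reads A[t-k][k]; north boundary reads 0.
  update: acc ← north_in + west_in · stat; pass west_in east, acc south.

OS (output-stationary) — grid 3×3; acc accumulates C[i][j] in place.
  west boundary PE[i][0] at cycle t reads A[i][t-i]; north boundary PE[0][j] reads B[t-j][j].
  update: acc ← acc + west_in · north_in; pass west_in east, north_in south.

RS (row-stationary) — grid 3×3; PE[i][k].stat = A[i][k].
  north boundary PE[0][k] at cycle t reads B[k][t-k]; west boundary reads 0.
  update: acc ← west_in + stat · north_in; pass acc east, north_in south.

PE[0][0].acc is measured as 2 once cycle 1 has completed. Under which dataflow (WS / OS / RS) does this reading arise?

dataflow = RS

— WS: 3×3; PE[0][0] trace:
  step 0 · PE0,0: acc=2; fwd→1 fwd↓2
  step 1 · PE0,0: acc=4; fwd→2 fwd↓4
— OS: 3×3; PE[0][0] trace:
  step 0 · PE0,0: acc=2; fwd→1 fwd↓2
  step 1 · PE0,0: acc=26; fwd→8 fwd↓3
— RS: 3×3; PE[0][0] trace:
  step 0 · PE0,0: acc=2; fwd→2 fwd↓2
  step 1 · PE0,0: acc=2; fwd→2 fwd↓2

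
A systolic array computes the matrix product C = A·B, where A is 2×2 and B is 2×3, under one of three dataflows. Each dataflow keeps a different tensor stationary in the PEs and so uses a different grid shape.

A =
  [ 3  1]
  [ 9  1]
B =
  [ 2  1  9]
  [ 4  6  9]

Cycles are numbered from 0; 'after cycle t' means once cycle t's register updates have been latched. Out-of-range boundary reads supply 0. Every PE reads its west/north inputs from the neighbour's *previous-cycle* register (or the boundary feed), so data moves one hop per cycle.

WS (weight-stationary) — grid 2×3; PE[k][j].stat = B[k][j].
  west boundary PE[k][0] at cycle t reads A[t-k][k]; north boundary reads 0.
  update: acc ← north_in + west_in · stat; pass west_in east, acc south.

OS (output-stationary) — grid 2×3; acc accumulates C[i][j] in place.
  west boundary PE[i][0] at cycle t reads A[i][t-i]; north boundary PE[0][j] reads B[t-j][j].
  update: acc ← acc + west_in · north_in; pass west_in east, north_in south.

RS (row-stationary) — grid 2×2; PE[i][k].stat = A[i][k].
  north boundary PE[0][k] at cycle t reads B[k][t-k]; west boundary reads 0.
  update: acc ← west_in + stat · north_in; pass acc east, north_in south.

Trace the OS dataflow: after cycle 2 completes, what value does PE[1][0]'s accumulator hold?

OS 2×3: PE[1][0] cycle-by-cycle (with neighbour feeds):
  cycle 0: PE[0][0] → acc 6, east 3, south 2
  cycle 0: PE[1][0] → acc 0, east 0, south 0
  cycle 1: PE[0][0] → acc 10, east 1, south 4
  cycle 1: PE[1][0] → acc 18, east 9, south 2
  cycle 2: PE[0][0] → acc 10, east 0, south 0
  cycle 2: PE[1][0] → acc 22, east 1, south 4

PE[1][0].acc = 22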